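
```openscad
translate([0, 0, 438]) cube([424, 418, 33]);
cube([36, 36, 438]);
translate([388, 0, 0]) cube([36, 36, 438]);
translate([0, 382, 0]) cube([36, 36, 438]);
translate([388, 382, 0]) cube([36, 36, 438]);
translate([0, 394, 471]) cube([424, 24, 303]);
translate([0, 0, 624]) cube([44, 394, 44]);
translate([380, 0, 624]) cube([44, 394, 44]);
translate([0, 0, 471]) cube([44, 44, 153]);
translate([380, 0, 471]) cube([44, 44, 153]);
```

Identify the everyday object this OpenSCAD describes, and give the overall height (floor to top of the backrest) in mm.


A chair. The overall height is 774 mm.

A slab on four corner posts with a tall panel at the back — a chair. The seat slab sits at z = 438 with thickness 33, and the 303 mm backrest starts at the seat top, so the overall height is 438 + 33 + 303 = 774 mm.


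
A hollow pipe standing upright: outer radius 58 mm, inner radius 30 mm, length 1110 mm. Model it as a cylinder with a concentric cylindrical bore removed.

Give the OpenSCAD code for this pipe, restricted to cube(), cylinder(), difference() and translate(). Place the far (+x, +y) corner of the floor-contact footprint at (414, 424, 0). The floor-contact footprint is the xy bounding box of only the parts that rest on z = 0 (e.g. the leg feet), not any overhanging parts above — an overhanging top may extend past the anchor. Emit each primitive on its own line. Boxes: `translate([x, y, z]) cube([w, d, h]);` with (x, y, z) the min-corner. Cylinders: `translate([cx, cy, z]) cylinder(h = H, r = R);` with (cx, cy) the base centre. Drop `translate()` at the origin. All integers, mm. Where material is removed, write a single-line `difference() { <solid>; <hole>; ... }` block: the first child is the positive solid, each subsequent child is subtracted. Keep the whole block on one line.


difference() { translate([356, 366, 0]) cylinder(h = 1110, r = 58); translate([356, 366, 0]) cylinder(h = 1110, r = 30); }


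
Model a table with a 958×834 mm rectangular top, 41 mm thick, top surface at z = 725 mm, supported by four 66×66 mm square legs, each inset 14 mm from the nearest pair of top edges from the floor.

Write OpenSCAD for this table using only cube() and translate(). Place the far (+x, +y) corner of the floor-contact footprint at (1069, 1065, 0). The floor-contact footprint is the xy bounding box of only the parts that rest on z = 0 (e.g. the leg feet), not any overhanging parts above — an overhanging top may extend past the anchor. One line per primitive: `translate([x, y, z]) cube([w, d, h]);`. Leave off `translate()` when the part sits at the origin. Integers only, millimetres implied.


// leg_h = 725 - 41 = 684
translate([125, 245, 684]) cube([958, 834, 41]);
translate([139, 259, 0]) cube([66, 66, 684]);
translate([1003, 259, 0]) cube([66, 66, 684]);
translate([139, 999, 0]) cube([66, 66, 684]);
translate([1003, 999, 0]) cube([66, 66, 684]);


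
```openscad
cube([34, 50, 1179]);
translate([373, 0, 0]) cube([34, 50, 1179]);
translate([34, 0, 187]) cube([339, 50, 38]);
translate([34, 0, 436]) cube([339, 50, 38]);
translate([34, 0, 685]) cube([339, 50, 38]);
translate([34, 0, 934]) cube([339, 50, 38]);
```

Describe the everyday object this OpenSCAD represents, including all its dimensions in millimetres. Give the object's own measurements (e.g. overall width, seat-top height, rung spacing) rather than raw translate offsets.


A straight ladder. Two 34×50 mm vertical rails, 1179 mm tall, stand 407 mm apart (outside-to-outside) with their front faces coplanar on the −y side. 4 rungs, each 50 mm deep and 38 mm tall, span between the inner faces of the rails, front faces flush with the rails. The lowest rung's underside is at z = 187 mm and rungs are spaced 249 mm apart (underside to underside).


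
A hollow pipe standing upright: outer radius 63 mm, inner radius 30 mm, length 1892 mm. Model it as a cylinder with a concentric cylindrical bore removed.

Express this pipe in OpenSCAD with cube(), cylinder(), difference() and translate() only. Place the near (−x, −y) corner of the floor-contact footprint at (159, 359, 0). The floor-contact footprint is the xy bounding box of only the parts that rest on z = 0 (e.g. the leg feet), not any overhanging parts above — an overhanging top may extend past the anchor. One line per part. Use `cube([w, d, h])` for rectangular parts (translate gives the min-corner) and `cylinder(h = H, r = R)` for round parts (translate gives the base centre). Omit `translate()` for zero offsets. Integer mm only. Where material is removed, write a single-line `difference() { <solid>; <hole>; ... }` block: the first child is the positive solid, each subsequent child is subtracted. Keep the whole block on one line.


difference() { translate([222, 422, 0]) cylinder(h = 1892, r = 63); translate([222, 422, 0]) cylinder(h = 1892, r = 30); }


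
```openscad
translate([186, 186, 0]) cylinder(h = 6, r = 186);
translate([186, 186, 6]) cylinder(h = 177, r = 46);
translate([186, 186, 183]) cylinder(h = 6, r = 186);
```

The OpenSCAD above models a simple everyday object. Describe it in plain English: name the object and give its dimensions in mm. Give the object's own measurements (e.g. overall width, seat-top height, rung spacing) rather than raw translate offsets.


A spool: two coaxial disc flanges of radius 186 mm and thickness 6 mm, joined by a core cylinder of radius 46 mm and height 177 mm. The lower flange rests on z = 0 and the three cylinders share a vertical axis.


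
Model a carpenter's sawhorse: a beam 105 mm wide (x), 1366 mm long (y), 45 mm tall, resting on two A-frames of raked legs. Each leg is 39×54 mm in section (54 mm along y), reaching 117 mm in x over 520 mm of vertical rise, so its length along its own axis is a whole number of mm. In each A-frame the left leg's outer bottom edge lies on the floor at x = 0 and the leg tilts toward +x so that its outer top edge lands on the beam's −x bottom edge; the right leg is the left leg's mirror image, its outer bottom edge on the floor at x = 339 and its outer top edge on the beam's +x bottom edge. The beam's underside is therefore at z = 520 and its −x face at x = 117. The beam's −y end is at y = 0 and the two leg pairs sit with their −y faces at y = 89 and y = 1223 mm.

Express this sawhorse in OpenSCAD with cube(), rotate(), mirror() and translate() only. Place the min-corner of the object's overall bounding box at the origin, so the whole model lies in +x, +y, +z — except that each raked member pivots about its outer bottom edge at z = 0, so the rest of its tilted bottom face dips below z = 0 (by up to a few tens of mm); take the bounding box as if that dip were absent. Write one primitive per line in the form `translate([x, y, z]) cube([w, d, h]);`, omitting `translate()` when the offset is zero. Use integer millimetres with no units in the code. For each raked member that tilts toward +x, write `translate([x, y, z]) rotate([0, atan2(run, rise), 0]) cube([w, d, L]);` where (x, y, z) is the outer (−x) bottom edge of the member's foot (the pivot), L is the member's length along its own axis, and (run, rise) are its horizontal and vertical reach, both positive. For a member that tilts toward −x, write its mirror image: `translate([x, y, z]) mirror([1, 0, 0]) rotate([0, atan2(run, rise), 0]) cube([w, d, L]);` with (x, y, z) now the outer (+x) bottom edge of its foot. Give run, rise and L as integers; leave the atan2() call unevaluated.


translate([117, 0, 520]) cube([105, 1366, 45]);
translate([0, 89, 0]) rotate([0, atan2(117, 520), 0]) cube([39, 54, 533]);
translate([339, 89, 0]) mirror([1, 0, 0]) rotate([0, atan2(117, 520), 0]) cube([39, 54, 533]);
translate([0, 1223, 0]) rotate([0, atan2(117, 520), 0]) cube([39, 54, 533]);
translate([339, 1223, 0]) mirror([1, 0, 0]) rotate([0, atan2(117, 520), 0]) cube([39, 54, 533]);


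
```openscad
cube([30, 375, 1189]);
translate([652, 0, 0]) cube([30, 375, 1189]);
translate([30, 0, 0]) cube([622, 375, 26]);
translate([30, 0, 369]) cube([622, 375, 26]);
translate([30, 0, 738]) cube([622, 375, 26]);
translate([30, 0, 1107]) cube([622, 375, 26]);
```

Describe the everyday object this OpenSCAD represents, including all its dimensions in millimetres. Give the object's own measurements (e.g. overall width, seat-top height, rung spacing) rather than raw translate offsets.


An open bookshelf. Two side panels, each 30 mm thick, 375 mm deep and 1189 mm tall, stand 682 mm apart (outside-to-outside). Between them sit 4 shelves, each 26 mm thick and 375 mm deep, spanning the full gap between the sides. The bottom shelf rests on the floor (its underside at z = 0) and the clear gap between one shelf's top and the next shelf's underside is 343 mm.


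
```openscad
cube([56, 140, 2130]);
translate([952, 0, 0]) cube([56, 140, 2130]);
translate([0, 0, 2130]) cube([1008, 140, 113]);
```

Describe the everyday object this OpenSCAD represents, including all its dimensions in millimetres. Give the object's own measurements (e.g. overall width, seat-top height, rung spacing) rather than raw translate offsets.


A door frame. The clear opening is 896 mm wide and 2130 mm high. Two 56 mm wide jambs, 140 mm deep, stand either side of the opening from the floor to the top of the opening. A 113 mm thick head sits across the top of both jambs, spanning the full outside width of the frame.


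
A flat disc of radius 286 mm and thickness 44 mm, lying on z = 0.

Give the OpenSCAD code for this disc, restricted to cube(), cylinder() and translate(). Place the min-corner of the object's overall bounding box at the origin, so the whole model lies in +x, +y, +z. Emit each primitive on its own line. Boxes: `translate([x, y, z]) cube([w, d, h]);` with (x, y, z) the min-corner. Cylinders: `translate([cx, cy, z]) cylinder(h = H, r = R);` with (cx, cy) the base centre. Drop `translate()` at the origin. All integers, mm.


translate([286, 286, 0]) cylinder(h = 44, r = 286);


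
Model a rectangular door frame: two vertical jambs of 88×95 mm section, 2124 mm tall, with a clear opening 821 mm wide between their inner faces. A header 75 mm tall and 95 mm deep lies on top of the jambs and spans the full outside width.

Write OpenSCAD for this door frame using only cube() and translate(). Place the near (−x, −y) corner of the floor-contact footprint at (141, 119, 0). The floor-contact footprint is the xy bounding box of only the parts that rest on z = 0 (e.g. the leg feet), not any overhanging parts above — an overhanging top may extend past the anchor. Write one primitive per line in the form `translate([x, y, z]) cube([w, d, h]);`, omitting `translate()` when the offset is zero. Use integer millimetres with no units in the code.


translate([141, 119, 0]) cube([88, 95, 2124]);
translate([1050, 119, 0]) cube([88, 95, 2124]);
translate([141, 119, 2124]) cube([997, 95, 75]);


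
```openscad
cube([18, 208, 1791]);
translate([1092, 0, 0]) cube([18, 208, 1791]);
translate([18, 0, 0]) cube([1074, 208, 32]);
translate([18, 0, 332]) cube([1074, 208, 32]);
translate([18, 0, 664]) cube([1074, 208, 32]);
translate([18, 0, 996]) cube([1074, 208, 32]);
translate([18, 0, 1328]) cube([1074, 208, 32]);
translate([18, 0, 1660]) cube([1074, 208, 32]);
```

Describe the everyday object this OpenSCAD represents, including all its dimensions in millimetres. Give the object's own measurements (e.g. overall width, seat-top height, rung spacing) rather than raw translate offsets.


An open bookshelf. Two side panels, each 18 mm thick, 208 mm deep and 1791 mm tall, stand 1110 mm apart (outside-to-outside). Between them sit 6 shelves, each 32 mm thick and 208 mm deep, spanning the full gap between the sides. The bottom shelf rests on the floor (its underside at z = 0) and the clear gap between one shelf's top and the next shelf's underside is 300 mm.


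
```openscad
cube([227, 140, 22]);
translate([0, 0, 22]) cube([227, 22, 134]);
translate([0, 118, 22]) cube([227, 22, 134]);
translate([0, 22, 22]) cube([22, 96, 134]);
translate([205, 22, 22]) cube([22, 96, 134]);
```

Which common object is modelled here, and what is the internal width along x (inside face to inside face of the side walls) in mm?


An open box. The internal width is 183 mm.

A 227×140 base slab with four walls standing on it — an open box. The base is 227 mm wide and the walls are 22 mm thick, so the internal width is 227 − 2 × 22 = 183 mm.


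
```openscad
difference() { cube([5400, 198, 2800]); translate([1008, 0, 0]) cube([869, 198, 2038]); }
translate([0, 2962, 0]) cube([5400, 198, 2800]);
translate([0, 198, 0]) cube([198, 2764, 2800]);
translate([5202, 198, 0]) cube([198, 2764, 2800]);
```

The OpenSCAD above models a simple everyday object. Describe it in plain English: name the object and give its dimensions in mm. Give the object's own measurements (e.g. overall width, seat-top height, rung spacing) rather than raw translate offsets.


A single room: four walls, each 2800 mm tall and 198 mm thick, enclosing an outside footprint 5400×3160 mm (x × y), no floor or roof. The front and back walls (−y and +y sides) run the full x-width; the side walls fit between their inner faces. A door opening 869 mm wide and 2038 mm tall is cut through the front wall from the floor up, its −x edge 1008 mm from the wall's −x end.


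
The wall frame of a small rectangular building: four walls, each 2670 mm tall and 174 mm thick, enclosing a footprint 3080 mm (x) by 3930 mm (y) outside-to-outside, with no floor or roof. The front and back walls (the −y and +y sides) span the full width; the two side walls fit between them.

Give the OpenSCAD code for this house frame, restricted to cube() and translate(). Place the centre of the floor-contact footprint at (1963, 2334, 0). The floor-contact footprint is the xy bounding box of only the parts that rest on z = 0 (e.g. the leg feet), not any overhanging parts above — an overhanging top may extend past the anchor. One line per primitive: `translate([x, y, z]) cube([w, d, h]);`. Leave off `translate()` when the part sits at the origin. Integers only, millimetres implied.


translate([423, 369, 0]) cube([3080, 174, 2670]);
translate([423, 4125, 0]) cube([3080, 174, 2670]);
translate([423, 543, 0]) cube([174, 3582, 2670]);
translate([3329, 543, 0]) cube([174, 3582, 2670]);


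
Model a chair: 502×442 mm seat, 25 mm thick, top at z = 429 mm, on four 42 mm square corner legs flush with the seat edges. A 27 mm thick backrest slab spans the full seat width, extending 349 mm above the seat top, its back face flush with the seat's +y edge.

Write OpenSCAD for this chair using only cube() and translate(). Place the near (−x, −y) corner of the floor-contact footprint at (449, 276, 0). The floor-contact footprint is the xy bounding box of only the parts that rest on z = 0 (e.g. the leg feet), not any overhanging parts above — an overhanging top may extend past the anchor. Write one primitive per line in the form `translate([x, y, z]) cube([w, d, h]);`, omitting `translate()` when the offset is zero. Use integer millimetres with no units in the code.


translate([449, 276, 404]) cube([502, 442, 25]);
translate([449, 276, 0]) cube([42, 42, 404]);
translate([909, 276, 0]) cube([42, 42, 404]);
translate([449, 676, 0]) cube([42, 42, 404]);
translate([909, 676, 0]) cube([42, 42, 404]);
translate([449, 691, 429]) cube([502, 27, 349]);


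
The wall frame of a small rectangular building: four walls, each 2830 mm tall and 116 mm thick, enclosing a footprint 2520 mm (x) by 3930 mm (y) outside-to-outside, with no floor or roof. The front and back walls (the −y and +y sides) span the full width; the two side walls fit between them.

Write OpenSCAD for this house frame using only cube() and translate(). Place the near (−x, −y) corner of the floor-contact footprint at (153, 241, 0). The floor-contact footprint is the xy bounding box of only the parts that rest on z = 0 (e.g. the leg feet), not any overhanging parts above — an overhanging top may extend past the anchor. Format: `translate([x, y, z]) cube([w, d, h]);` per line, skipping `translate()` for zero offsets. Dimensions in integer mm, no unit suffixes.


translate([153, 241, 0]) cube([2520, 116, 2830]);
translate([153, 4055, 0]) cube([2520, 116, 2830]);
translate([153, 357, 0]) cube([116, 3698, 2830]);
translate([2557, 357, 0]) cube([116, 3698, 2830]);


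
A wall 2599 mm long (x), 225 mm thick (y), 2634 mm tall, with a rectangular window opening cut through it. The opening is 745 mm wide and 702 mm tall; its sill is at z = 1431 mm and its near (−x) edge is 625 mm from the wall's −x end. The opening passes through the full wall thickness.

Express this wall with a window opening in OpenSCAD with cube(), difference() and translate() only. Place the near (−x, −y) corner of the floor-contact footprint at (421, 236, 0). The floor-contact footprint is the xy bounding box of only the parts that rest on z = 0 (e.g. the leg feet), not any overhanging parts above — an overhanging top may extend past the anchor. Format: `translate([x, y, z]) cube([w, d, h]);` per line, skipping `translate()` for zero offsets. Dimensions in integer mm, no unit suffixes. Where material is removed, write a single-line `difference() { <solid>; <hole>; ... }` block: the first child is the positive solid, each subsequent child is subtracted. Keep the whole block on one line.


difference() { translate([421, 236, 0]) cube([2599, 225, 2634]); translate([1046, 236, 1431]) cube([745, 225, 702]); }


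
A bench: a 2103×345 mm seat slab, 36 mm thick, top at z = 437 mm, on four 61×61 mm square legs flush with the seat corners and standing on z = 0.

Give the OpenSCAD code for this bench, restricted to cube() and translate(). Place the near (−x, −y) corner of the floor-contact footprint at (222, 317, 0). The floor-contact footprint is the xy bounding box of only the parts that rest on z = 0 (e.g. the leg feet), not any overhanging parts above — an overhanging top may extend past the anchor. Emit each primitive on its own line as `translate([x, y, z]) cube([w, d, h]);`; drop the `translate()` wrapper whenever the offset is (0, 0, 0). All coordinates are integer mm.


translate([222, 317, 401]) cube([2103, 345, 36]);
translate([222, 317, 0]) cube([61, 61, 401]);
translate([222, 601, 0]) cube([61, 61, 401]);
translate([2264, 317, 0]) cube([61, 61, 401]);
translate([2264, 601, 0]) cube([61, 61, 401]);


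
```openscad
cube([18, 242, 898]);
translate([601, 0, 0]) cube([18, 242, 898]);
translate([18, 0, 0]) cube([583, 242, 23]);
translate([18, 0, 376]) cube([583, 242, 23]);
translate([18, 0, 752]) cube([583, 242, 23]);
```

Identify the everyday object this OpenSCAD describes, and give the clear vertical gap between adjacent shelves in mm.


A bookshelf. The clear shelf gap is 353 mm.

Two tall side panels with 3 horizontal boards between them — a bookshelf. The first two shelf undersides are at z = 0 and z = 376; with shelf thickness 23, the clear gap is 376 − 0 − 23 = 353 mm.


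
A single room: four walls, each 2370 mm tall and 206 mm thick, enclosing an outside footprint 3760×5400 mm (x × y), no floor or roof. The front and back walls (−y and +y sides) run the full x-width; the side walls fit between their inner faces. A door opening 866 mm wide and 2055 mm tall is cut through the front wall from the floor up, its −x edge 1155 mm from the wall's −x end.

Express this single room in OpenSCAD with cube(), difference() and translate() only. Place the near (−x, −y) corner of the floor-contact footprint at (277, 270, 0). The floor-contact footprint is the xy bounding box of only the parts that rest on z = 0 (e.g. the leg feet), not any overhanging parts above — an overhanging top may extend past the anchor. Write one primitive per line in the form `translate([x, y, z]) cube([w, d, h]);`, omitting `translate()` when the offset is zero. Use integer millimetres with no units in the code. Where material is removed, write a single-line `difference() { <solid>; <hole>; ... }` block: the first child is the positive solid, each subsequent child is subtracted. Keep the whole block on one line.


difference() { translate([277, 270, 0]) cube([3760, 206, 2370]); translate([1432, 270, 0]) cube([866, 206, 2055]); }
translate([277, 5464, 0]) cube([3760, 206, 2370]);
translate([277, 476, 0]) cube([206, 4988, 2370]);
translate([3831, 476, 0]) cube([206, 4988, 2370]);


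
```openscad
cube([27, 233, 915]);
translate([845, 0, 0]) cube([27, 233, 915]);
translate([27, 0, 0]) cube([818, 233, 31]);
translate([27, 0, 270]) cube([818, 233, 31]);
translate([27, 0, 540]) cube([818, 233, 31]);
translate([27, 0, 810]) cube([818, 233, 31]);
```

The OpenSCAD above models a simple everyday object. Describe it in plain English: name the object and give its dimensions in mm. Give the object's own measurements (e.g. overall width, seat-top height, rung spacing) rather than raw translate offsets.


An open bookshelf. Two side panels, each 27 mm thick, 233 mm deep and 915 mm tall, stand 872 mm apart (outside-to-outside). Between them sit 4 shelves, each 31 mm thick and 233 mm deep, spanning the full gap between the sides. The bottom shelf rests on the floor (its underside at z = 0) and the clear gap between one shelf's top and the next shelf's underside is 239 mm.


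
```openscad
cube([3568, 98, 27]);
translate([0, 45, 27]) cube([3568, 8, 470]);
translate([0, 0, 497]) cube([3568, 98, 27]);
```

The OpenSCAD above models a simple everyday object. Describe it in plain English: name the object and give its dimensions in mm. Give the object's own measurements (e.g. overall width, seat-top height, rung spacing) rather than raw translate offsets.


An I-beam lying along x, 3568 mm long. Overall section height 524 mm. Two flanges 98 mm wide (y) and 27 mm thick, one on the floor and one at the top; a web 8 mm thick runs between them, centred on the flange width.


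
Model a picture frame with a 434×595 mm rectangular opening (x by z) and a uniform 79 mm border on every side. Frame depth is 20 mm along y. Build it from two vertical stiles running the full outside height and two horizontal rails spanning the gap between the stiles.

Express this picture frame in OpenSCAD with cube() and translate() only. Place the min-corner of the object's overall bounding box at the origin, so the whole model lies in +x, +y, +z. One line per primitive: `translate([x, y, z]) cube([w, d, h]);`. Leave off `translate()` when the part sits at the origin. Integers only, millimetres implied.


cube([79, 20, 753]);
translate([513, 0, 0]) cube([79, 20, 753]);
translate([79, 0, 0]) cube([434, 20, 79]);
translate([79, 0, 674]) cube([434, 20, 79]);


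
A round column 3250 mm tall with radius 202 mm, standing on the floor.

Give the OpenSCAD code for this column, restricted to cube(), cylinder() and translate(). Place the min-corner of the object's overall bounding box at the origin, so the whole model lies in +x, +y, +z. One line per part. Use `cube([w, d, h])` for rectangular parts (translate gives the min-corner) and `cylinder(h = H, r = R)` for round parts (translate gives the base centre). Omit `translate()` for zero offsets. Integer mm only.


translate([202, 202, 0]) cylinder(h = 3250, r = 202);


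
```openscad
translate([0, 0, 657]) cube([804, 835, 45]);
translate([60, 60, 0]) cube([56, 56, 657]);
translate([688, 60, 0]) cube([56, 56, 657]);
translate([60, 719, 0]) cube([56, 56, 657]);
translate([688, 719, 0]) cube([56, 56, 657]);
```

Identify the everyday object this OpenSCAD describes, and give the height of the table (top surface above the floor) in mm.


A table. The table height is 702 mm.

A 804×835×45 slab sits at z = 657 on four 56 mm square posts — a table. The top surface is at 657 + 45 = 702 mm.


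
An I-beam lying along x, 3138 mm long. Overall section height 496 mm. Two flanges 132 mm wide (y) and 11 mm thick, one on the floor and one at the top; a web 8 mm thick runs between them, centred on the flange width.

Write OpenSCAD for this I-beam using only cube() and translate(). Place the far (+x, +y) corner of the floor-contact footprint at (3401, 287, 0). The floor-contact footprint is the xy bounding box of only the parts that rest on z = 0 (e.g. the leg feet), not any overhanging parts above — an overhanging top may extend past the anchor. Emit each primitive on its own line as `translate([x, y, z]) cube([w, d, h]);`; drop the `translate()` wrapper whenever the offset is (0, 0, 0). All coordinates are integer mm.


translate([263, 155, 0]) cube([3138, 132, 11]);
translate([263, 217, 11]) cube([3138, 8, 474]);
translate([263, 155, 485]) cube([3138, 132, 11]);


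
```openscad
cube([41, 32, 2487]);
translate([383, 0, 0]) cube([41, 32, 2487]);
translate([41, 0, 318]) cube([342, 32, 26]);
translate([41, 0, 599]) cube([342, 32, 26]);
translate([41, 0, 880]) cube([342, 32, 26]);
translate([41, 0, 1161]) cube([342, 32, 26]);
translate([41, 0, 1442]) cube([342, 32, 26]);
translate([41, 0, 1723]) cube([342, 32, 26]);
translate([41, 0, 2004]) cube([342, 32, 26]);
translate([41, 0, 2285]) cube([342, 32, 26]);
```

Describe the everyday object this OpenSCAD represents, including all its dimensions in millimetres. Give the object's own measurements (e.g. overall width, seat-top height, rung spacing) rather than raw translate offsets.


A straight ladder. Two 41×32 mm vertical rails, 2487 mm tall, stand 424 mm apart (outside-to-outside) with their front faces coplanar on the −y side. 8 rungs, each 32 mm deep and 26 mm tall, span between the inner faces of the rails, front faces flush with the rails. The lowest rung's underside is at z = 318 mm and rungs are spaced 281 mm apart (underside to underside).


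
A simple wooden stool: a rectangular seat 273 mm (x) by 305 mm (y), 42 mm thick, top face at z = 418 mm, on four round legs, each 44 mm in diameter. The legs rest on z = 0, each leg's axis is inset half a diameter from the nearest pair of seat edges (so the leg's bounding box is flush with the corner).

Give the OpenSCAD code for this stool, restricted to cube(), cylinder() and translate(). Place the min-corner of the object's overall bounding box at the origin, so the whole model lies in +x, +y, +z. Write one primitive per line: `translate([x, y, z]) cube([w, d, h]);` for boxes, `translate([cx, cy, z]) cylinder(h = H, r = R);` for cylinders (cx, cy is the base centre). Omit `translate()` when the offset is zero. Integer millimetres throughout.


translate([0, 0, 376]) cube([273, 305, 42]);
translate([22, 22, 0]) cylinder(h = 376, r = 22);
translate([251, 22, 0]) cylinder(h = 376, r = 22);
translate([22, 283, 0]) cylinder(h = 376, r = 22);
translate([251, 283, 0]) cylinder(h = 376, r = 22);


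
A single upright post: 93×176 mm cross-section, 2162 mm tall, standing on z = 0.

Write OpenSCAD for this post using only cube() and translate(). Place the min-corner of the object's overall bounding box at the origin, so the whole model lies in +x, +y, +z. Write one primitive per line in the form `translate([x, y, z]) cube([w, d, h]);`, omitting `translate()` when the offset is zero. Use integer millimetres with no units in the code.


cube([93, 176, 2162]);


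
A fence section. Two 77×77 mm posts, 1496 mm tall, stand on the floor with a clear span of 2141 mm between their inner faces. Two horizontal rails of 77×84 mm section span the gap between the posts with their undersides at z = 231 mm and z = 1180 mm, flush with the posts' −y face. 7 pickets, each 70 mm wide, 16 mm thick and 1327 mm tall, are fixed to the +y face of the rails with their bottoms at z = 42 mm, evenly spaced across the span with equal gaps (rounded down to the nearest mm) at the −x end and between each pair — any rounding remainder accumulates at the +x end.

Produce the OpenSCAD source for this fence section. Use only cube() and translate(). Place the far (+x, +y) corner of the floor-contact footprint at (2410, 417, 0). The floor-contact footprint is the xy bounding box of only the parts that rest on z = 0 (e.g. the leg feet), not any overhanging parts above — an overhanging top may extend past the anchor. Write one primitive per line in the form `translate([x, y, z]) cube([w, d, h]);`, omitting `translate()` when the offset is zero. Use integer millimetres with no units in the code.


translate([115, 340, 0]) cube([77, 77, 1496]);
translate([2333, 340, 0]) cube([77, 77, 1496]);
translate([192, 340, 231]) cube([2141, 77, 84]);
translate([192, 340, 1180]) cube([2141, 77, 84]);
translate([398, 417, 42]) cube([70, 16, 1327]);
translate([674, 417, 42]) cube([70, 16, 1327]);
translate([950, 417, 42]) cube([70, 16, 1327]);
translate([1226, 417, 42]) cube([70, 16, 1327]);
translate([1502, 417, 42]) cube([70, 16, 1327]);
translate([1778, 417, 42]) cube([70, 16, 1327]);
translate([2054, 417, 42]) cube([70, 16, 1327]);


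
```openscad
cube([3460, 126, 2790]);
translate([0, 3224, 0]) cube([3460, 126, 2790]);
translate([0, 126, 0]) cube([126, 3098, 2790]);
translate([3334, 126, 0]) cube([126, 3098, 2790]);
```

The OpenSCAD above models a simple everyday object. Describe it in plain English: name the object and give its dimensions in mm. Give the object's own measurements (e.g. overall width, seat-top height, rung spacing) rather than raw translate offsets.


The wall frame of a small rectangular building: four walls, each 2790 mm tall and 126 mm thick, enclosing a footprint 3460 mm (x) by 3350 mm (y) outside-to-outside, with no floor or roof. The front and back walls (the −y and +y sides) span the full width; the two side walls fit between them.


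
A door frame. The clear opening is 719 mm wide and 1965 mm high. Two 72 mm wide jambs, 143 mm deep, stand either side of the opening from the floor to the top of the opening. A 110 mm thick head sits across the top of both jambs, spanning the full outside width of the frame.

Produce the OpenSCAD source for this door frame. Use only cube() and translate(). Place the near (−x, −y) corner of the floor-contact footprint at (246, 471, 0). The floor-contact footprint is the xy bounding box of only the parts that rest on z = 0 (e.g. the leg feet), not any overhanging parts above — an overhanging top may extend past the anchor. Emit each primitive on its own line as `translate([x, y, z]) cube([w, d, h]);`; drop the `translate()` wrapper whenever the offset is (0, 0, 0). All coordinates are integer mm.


translate([246, 471, 0]) cube([72, 143, 1965]);
translate([1037, 471, 0]) cube([72, 143, 1965]);
translate([246, 471, 1965]) cube([863, 143, 110]);


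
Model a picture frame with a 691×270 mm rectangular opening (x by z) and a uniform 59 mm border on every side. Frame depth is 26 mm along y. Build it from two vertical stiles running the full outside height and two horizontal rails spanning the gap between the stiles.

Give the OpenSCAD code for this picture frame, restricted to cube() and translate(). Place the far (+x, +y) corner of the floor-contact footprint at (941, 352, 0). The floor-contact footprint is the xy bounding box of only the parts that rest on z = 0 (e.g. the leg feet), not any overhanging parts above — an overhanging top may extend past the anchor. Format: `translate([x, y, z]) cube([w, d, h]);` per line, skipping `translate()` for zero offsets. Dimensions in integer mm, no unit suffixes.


translate([132, 326, 0]) cube([59, 26, 388]);
translate([882, 326, 0]) cube([59, 26, 388]);
translate([191, 326, 0]) cube([691, 26, 59]);
translate([191, 326, 329]) cube([691, 26, 59]);


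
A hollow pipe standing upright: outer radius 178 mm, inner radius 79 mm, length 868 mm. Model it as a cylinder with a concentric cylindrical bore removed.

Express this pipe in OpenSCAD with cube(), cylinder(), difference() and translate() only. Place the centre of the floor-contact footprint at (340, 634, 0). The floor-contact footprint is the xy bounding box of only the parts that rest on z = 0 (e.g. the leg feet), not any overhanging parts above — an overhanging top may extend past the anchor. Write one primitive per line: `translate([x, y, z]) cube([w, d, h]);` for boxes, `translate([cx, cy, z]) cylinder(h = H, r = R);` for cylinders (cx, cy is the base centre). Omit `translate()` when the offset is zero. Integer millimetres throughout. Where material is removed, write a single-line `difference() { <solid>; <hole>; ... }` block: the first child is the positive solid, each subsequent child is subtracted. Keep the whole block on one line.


difference() { translate([340, 634, 0]) cylinder(h = 868, r = 178); translate([340, 634, 0]) cylinder(h = 868, r = 79); }


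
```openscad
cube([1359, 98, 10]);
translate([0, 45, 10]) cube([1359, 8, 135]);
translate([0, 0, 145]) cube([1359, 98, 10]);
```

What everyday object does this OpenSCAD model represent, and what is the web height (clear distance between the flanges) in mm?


An I-beam. The web height is 135 mm.

Two wide flanges with a thin centred web — an I-beam. Overall 155 mm minus two 10 mm flanges gives a web of 155 − 2·10 = 135 mm.


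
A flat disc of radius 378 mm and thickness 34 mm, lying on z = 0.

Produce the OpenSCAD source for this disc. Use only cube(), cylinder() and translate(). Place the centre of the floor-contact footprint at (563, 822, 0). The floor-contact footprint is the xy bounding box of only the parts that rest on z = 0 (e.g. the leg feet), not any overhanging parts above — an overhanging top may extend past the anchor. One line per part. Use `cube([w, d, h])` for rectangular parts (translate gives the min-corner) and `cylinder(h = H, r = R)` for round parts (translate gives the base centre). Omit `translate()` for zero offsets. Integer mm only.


translate([563, 822, 0]) cylinder(h = 34, r = 378);


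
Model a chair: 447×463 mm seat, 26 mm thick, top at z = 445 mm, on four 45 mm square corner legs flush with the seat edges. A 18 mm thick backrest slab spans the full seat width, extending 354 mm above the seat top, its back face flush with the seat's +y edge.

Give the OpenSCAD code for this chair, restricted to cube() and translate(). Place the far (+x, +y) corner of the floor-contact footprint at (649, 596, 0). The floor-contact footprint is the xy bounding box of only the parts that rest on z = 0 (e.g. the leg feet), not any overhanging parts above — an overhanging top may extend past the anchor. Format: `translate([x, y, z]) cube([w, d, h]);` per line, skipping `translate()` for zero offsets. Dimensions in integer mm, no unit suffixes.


translate([202, 133, 419]) cube([447, 463, 26]);
translate([202, 133, 0]) cube([45, 45, 419]);
translate([604, 133, 0]) cube([45, 45, 419]);
translate([202, 551, 0]) cube([45, 45, 419]);
translate([604, 551, 0]) cube([45, 45, 419]);
translate([202, 578, 445]) cube([447, 18, 354]);


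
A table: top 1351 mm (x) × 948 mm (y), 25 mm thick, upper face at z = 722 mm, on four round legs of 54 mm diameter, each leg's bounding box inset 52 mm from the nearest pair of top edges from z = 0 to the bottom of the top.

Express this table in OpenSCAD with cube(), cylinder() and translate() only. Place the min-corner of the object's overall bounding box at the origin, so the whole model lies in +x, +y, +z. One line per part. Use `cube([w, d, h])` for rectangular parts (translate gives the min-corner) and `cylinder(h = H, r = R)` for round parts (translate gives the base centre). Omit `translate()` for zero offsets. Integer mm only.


translate([0, 0, 697]) cube([1351, 948, 25]);
translate([79, 79, 0]) cylinder(h = 697, r = 27);
translate([1272, 79, 0]) cylinder(h = 697, r = 27);
translate([79, 869, 0]) cylinder(h = 697, r = 27);
translate([1272, 869, 0]) cylinder(h = 697, r = 27);


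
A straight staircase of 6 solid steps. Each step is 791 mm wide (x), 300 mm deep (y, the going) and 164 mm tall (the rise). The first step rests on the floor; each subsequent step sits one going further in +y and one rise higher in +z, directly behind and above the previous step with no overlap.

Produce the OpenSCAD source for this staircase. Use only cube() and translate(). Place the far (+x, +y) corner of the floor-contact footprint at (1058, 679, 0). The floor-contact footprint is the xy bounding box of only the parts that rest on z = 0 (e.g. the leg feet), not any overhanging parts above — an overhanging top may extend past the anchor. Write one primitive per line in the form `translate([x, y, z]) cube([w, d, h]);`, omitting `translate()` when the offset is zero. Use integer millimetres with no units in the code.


translate([267, 379, 0]) cube([791, 300, 164]);
translate([267, 679, 164]) cube([791, 300, 164]);
translate([267, 979, 328]) cube([791, 300, 164]);
translate([267, 1279, 492]) cube([791, 300, 164]);
translate([267, 1579, 656]) cube([791, 300, 164]);
translate([267, 1879, 820]) cube([791, 300, 164]);


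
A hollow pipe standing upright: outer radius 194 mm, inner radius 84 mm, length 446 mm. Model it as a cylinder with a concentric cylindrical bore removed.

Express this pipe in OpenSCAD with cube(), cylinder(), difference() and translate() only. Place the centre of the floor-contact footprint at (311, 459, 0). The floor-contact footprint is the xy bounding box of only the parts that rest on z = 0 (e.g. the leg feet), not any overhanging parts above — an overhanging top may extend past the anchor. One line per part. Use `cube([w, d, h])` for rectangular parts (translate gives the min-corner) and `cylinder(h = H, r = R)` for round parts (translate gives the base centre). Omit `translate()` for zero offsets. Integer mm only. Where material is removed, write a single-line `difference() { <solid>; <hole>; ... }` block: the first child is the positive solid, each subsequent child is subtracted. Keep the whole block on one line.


difference() { translate([311, 459, 0]) cylinder(h = 446, r = 194); translate([311, 459, 0]) cylinder(h = 446, r = 84); }


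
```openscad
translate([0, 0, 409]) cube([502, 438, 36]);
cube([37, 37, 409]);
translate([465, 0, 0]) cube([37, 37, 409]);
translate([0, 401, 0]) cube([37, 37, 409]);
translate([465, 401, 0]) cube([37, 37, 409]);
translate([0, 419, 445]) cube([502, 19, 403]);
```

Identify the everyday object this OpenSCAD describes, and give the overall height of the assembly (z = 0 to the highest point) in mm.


A chair. The overall height is 848 mm.

A slab on four corner posts with a tall panel at the back — a chair. The seat slab sits at z = 409 with thickness 36, and the 403 mm backrest starts at the seat top, so the overall height is 409 + 36 + 403 = 848 mm.


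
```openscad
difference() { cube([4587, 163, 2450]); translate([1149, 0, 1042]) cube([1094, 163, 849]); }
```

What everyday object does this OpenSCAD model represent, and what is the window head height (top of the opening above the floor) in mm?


A wall with a window opening. The window head height is 1891 mm.

A wall with a rectangular opening subtracted — a window. Sill at z = 1042, opening 849 mm tall, so the head is at 1042 + 849 = 1891 mm.


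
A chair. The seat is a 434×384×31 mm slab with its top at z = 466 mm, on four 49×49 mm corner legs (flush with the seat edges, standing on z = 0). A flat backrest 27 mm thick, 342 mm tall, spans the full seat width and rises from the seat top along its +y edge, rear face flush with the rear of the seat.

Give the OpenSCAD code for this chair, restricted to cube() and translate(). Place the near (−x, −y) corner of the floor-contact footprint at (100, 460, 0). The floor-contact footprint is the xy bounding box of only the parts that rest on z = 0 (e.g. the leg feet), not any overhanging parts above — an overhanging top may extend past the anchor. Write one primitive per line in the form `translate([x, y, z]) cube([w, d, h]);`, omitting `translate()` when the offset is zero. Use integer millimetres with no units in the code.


// leg_h = 466 - 31 = 435
translate([100, 460, 435]) cube([434, 384, 31]);
translate([100, 460, 0]) cube([49, 49, 435]);
translate([485, 460, 0]) cube([49, 49, 435]);
translate([100, 795, 0]) cube([49, 49, 435]);
translate([485, 795, 0]) cube([49, 49, 435]);
translate([100, 817, 466]) cube([434, 27, 342]);


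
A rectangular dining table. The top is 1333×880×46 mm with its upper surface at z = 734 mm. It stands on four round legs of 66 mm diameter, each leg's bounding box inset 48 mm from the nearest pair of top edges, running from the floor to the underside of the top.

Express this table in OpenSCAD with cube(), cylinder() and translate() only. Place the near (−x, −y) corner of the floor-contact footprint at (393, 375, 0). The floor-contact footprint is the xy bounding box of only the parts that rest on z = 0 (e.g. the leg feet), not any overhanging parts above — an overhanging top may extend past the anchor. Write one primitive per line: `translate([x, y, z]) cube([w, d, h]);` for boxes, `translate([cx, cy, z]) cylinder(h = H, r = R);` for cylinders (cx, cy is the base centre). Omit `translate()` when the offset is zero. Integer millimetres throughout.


// leg_h = 734 - 46 = 688
translate([345, 327, 688]) cube([1333, 880, 46]);
translate([426, 408, 0]) cylinder(h = 688, r = 33);
translate([1597, 408, 0]) cylinder(h = 688, r = 33);
translate([426, 1126, 0]) cylinder(h = 688, r = 33);
translate([1597, 1126, 0]) cylinder(h = 688, r = 33);
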